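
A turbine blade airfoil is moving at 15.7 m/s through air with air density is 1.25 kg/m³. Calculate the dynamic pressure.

q = 154 Pa

q = ½ρv² = ½ × 1.25 × 15.7² = 154 Pa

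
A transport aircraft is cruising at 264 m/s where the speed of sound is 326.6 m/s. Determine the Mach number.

M = 0.808

M = v/a = 264 / 326.6 = 0.808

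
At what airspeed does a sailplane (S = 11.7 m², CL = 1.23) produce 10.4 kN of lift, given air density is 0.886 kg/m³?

L = ½ρv²S·CL ⇒ v = √(2L/(ρ·S·CL))
v = √(2 × 10400 / (0.886 × 11.7 × 1.23)) = √1631 = 40.4 m/s

v = 40.4 m/s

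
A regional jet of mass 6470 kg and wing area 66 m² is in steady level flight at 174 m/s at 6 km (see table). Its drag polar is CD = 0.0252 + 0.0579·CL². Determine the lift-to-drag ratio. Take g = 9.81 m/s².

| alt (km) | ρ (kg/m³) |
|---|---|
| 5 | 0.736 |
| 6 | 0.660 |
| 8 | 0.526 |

At 6 km, from the table: ρ = 0.660 kg/m³.
In steady level flight, lift balances weight: W = mg = 6470 × 9.81 = 63471 N.
Dynamic pressure q = 0.5 × 0.66 × 174² = 9991 Pa.
Required CL = L/(qS) = 63471/(9991·66) = 0.09625.
CD = 0.0252 + 0.0579 × 0.09625² = 0.02574.
L/D = CL/CD = 0.09625 / 0.02574 = 3.74

L/D = 3.74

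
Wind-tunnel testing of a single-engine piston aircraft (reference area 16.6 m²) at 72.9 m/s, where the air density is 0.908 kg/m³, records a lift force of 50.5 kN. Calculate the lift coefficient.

CL = 1.26

From L = ½ρv²S·CL, rearranging gives CL = 2L/(ρv²S).
CL = 2 × 50500 / (0.908 × 72.9² × 16.6) = 1.26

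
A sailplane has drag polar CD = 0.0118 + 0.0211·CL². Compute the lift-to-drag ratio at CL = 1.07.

L/D = 29.8

CD = 0.0118 + 0.0211 × 1.07² = 0.03596
L/D = CL/CD = 1.07 / 0.03596 = 29.8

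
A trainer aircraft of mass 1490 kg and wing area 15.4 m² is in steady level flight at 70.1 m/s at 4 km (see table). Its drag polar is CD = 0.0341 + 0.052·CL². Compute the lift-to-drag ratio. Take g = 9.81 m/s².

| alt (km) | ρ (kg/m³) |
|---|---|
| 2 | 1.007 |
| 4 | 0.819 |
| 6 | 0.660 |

L/D = 10.3

At 4 km, from the table: ρ = 0.819 kg/m³.
Level flight ⇒ L = W = m·g = 1490 × 9.81 = 14617 N.
q = ½ρv² = ½ × 0.819 × 70.1² = 2012 Pa.
CL = 2W/(ρv²S) = 2×14617/(0.819×70.1²×15.4) = 0.4717.
CD = 0.0341 + 0.052 × 0.4717² = 0.04567.
L/D = CL/CD = 0.4717 / 0.04567 = 10.3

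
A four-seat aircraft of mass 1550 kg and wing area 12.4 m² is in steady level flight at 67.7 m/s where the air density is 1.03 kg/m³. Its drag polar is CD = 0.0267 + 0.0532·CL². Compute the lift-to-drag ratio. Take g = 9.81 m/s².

L/D = 12.7

In steady level flight, lift balances weight: W = mg = 1550 × 9.81 = 15206 N.
Dynamic pressure q = 0.5 × 1.03 × 67.7² = 2360 Pa.
CL = W/(q·S) = 15206 / (2360 × 12.4) = 0.5195.
CD = 0.0267 + 0.0532 × 0.5195² = 0.04106.
L/D = CL/CD = 0.5195 / 0.04106 = 12.7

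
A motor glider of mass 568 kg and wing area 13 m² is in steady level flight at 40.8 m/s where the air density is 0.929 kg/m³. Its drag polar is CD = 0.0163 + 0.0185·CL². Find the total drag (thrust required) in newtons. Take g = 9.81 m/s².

Weight W = mg = 568 × 9.81 = 5572.1 N; in level flight L = W.
Dynamic pressure q = 0.5 × 0.929 × 40.8² = 773.2 Pa.
Required CL = L/(qS) = 5572.1/(773.2·13) = 0.5543.
CD = 0.0163 + 0.0185 × 0.5543² = 0.02198.
D = q·S·CD = 773.2 × 13 × 0.02198 = 221 N

D = 221 N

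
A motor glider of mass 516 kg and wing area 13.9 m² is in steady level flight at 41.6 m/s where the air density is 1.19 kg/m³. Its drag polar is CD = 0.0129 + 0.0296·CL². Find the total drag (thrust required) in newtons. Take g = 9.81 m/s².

Level flight ⇒ L = W = m·g = 516 × 9.81 = 5062 N.
Dynamic pressure q = 0.5 × 1.19 × 41.6² = 1030 Pa.
CL = 2W/(ρv²S) = 2×5062/(1.19×41.6²×13.9) = 0.3537.
CD = 0.0129 + 0.0296 × 0.3537² = 0.0166.
D = q·S·CD = 1030 × 13.9 × 0.0166 = 237.6 N

D = 238 N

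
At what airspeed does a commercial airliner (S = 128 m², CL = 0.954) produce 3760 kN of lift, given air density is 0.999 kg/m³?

v = 248 m/s

L = ½ρv²S·CL ⇒ v = √(2L/(ρ·S·CL))
v = √(2 × 3.76×10^6 / (0.999 × 128 × 0.954)) = √61640 = 248 m/s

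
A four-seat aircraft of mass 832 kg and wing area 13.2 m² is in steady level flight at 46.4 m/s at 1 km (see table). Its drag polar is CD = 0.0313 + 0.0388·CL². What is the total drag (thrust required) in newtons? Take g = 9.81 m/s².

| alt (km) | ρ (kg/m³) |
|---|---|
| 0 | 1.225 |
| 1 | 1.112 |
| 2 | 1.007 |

At 1 km, from the table: ρ = 1.112 kg/m³.
In steady level flight, lift balances weight: W = mg = 832 × 9.81 = 8161.9 N.
q = ½ρv² = ½ × 1.112 × 46.4² = 1197 Pa.
Required CL = L/(qS) = 8161.9/(1197·13.2) = 0.5165.
CD = 0.0313 + 0.0388 × 0.5165² = 0.04165.
D = q·S·CD = 1197 × 13.2 × 0.04165 = 658.2 N

D = 658 N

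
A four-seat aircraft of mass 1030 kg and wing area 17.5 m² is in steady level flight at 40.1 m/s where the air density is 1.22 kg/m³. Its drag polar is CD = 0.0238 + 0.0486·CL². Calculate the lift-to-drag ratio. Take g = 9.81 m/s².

L/D = 14.5

In steady level flight, lift balances weight: W = mg = 1030 × 9.81 = 10104 N.
Dynamic pressure q = 0.5 × 1.22 × 40.1² = 980.9 Pa.
CL = 2W/(ρv²S) = 2×10104/(1.22×40.1²×17.5) = 0.5886.
CD = 0.0238 + 0.0486 × 0.5886² = 0.04064.
L/D = CL/CD = 0.5886 / 0.04064 = 14.5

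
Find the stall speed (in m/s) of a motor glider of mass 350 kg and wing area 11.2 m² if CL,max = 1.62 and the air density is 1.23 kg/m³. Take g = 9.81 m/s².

V_stall = 17.5 m/s

At stall, lift equals weight: L = W = m·g = 350 × 9.81 = 3434 N.
From L = ½ρV²S·CL,max = W: V_stall = √(2W/(ρSCL,max)) = √(2·3434/(1.23·11.2·1.62))
V_stall = √307.7 = 17.5 m/s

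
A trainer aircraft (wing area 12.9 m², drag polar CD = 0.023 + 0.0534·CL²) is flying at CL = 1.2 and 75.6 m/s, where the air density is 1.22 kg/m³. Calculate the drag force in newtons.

CD = 0.023 + 0.0534 × 1.2² = 0.0999
D = ½ρv²S·CD = ½ × 1.22 × 75.6² × 12.9 × 0.0999 = 4490 N

D = 4490 N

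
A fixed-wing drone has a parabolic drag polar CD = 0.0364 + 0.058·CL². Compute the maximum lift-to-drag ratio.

(L/D)max = 10.9

For CD = CD0 + K·CL², (L/D)max occurs at CL* = √(CD0/K) and equals 1/(2√(K·CD0)).
(L/D)max = 1/(2√(0.058 × 0.0364)) = 1/(2 × 0.04595) = 10.9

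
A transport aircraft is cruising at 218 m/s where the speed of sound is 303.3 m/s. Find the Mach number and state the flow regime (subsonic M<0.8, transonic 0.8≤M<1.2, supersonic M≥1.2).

M = v/a = 218 / 303.3 = 0.719
M = 0.719 → subsonic.

M = 0.719 (subsonic)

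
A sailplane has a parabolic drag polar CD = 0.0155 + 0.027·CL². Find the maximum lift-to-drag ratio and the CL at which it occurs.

For CD = CD0 + K·CL², (L/D)max occurs at CL* = √(CD0/K) and equals 1/(2√(K·CD0)).
(L/D)max = 1/(2√(0.027 × 0.0155)) = 1/(2 × 0.02046) = 24.4
CL* = √(0.0155/0.027) = 0.758

(L/D)max = 24.4, at CL = 0.758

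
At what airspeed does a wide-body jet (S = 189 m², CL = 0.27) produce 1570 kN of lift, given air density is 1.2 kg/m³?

L = ½ρv²S·CL ⇒ v = √(2L/(ρ·S·CL))
v = √(2 × 1.57×10^6 / (1.2 × 189 × 0.27)) = √51280 = 226 m/s

v = 226 m/s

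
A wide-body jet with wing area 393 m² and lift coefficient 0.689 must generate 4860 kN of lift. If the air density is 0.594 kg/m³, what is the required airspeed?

L = ½ρv²S·CL ⇒ v = √(2L/(ρ·S·CL))
v = √(2 × 4.86×10^6 / (0.594 × 393 × 0.689)) = √60430 = 246 m/s

v = 246 m/s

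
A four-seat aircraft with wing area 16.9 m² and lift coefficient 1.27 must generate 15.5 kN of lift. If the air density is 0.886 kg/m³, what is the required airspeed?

v = 40.4 m/s

L = ½ρv²S·CL ⇒ v = √(2L/(ρ·S·CL))
v = √(2 × 15500 / (0.886 × 16.9 × 1.27)) = √1630 = 40.4 m/s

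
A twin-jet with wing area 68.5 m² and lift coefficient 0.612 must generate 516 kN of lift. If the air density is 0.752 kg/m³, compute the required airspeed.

L = ½ρv²S·CL ⇒ v = √(2L/(ρ·S·CL))
v = √(2 × 5.16×10^5 / (0.752 × 68.5 × 0.612)) = √32740 = 181 m/s

v = 181 m/s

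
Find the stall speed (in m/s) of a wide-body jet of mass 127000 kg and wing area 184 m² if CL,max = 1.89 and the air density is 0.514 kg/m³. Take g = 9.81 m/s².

At stall, lift equals weight: L = W = m·g = 127000 × 9.81 = 1.246×10^6 N.
From L = ½ρV²S·CL,max = W: V_stall = √(2W/(ρSCL,max)) = √(2·1.246×10^6/(0.514·184·1.89))
V_stall = √13940 = 118 m/s

V_stall = 118 m/s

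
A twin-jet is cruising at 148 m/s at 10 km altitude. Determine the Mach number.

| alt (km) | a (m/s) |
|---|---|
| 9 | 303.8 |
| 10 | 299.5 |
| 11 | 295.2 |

M = 0.494

At 10 km, from the table: a = 299.5 m/s.
M = v/a = 148 / 299.5 = 0.494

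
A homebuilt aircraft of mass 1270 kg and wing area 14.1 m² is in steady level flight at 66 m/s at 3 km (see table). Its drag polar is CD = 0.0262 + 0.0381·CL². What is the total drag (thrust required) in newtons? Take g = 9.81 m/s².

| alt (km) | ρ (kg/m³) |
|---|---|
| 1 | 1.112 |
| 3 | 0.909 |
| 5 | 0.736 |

At 3 km, from the table: ρ = 0.909 kg/m³.
Weight W = mg = 1270 × 9.81 = 12459 N; in level flight L = W.
q = ½ρv² = ½ × 0.909 × 66² = 1980 Pa.
Required CL = L/(qS) = 12459/(1980·14.1) = 0.4463.
CD = 0.0262 + 0.0381 × 0.4463² = 0.03379.
D = q·S·CD = 1980 × 14.1 × 0.03379 = 943.2 N

D = 943 N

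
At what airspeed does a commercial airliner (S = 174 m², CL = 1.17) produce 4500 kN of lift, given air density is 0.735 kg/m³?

L = ½ρv²S·CL ⇒ v = √(2L/(ρ·S·CL))
v = √(2 × 4.5×10^6 / (0.735 × 174 × 1.17)) = √60150 = 245 m/s

v = 245 m/s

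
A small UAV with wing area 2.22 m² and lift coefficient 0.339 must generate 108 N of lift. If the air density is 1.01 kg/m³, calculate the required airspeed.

L = ½ρv²S·CL ⇒ v = √(2L/(ρ·S·CL))
v = √(2 × 108 / (1.01 × 2.22 × 0.339)) = √284.2 = 16.9 m/s

v = 16.9 m/s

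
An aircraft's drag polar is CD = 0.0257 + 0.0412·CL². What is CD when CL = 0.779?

CD = 0.0507

CD = 0.0257 + 0.0412 × 0.779² = 0.0257 + 0.025 = 0.0507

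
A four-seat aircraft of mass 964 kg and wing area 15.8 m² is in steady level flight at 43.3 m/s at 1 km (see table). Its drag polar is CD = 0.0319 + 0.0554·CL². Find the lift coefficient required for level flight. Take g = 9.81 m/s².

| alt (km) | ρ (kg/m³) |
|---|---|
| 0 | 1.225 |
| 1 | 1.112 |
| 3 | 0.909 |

CL = 0.574

At 1 km, from the table: ρ = 1.112 kg/m³.
In steady level flight, lift balances weight: W = mg = 964 × 9.81 = 9456.8 N.
Dynamic pressure q = 0.5 × 1.112 × 43.3² = 1042 Pa.
CL = 2W/(ρv²S) = 2×9456.8/(1.112×43.3²×15.8) = 0.5742.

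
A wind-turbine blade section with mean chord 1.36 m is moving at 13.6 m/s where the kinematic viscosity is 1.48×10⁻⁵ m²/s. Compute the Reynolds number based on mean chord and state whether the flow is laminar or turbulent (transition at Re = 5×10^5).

Re = v·c/ν = 13.6 × 1.36 / (1.48×10⁻⁵) = 1.25×10^6
Since 1.25×10^6 > 5×10^5, the flow is turbulent.

Re = 1.25×10^6 (turbulent)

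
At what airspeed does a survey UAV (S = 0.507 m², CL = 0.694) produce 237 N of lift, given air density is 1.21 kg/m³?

L = ½ρv²S·CL ⇒ v = √(2L/(ρ·S·CL))
v = √(2 × 237 / (1.21 × 0.507 × 0.694)) = √1113 = 33.4 m/s

v = 33.4 m/s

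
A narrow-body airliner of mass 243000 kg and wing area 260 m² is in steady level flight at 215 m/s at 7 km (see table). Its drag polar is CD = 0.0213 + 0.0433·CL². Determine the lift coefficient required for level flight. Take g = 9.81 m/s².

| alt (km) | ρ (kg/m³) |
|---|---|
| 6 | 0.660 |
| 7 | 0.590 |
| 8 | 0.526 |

CL = 0.672

At 7 km, from the table: ρ = 0.590 kg/m³.
In steady level flight, lift balances weight: W = mg = 243000 × 9.81 = 2.3838×10^6 N.
q = ½ρv² = ½ × 0.59 × 215² = 13640 Pa.
CL = 2W/(ρv²S) = 2×2.3838×10^6/(0.59×215²×260) = 0.6724.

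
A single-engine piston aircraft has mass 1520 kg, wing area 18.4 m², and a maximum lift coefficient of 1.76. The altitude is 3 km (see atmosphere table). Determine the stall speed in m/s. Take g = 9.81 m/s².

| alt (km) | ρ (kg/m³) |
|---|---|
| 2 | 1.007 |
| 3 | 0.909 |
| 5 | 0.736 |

V_stall = 31.8 m/s

At 3 km, from the table: ρ = 0.909 kg/m³.
At stall, lift equals weight: L = W = m·g = 1520 × 9.81 = 14910 N.
From L = ½ρV²S·CL,max = W: V_stall = √(2W/(ρSCL,max)) = √(2·14910/(0.909·18.4·1.76))
V_stall = √1013 = 31.8 m/s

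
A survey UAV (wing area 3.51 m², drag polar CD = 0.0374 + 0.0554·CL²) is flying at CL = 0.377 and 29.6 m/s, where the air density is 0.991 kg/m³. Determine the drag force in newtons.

CD = 0.0374 + 0.0554 × 0.377² = 0.04527
D = ½ρv²S·CD = ½ × 0.991 × 29.6² × 3.51 × 0.04527 = 69 N

D = 69 N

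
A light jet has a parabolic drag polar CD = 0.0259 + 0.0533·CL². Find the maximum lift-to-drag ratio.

For CD = CD0 + K·CL², (L/D)max occurs at CL* = √(CD0/K) and equals 1/(2√(K·CD0)).
(L/D)max = 1/(2√(0.0533 × 0.0259)) = 1/(2 × 0.03715) = 13.5

(L/D)max = 13.5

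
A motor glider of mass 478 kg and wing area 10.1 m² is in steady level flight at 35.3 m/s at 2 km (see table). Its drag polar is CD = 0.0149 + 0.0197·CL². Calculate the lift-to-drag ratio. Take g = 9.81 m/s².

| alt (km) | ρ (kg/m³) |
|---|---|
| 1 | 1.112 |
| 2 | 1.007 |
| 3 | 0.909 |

At 2 km, from the table: ρ = 1.007 kg/m³.
Level flight ⇒ L = W = m·g = 478 × 9.81 = 4689.2 N.
q = ½ρv² = ½ × 1.007 × 35.3² = 627.4 Pa.
Required CL = L/(qS) = 4689.2/(627.4·10.1) = 0.74.
CD = 0.0149 + 0.0197 × 0.74² = 0.02569.
L/D = CL/CD = 0.74 / 0.02569 = 28.8

L/D = 28.8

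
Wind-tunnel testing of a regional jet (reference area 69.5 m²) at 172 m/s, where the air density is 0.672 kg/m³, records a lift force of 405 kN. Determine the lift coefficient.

From L = ½ρv²S·CL, rearranging gives CL = 2L/(ρv²S).
CL = 2 × 4.05×10^5 / (0.672 × 172² × 69.5) = 0.586

CL = 0.586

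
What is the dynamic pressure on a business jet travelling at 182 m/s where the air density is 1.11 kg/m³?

q = 18400 Pa

q = ½ρv² = ½ × 1.11 × 182² = 18400 Pa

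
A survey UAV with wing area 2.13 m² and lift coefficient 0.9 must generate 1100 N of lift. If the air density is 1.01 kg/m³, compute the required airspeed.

L = ½ρv²S·CL ⇒ v = √(2L/(ρ·S·CL))
v = √(2 × 1100 / (1.01 × 2.13 × 0.9)) = √1136 = 33.7 m/s

v = 33.7 m/s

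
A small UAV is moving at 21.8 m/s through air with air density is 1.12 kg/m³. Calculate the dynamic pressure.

q = ½ρv² = ½ × 1.12 × 21.8² = 266 Pa

q = 266 Pa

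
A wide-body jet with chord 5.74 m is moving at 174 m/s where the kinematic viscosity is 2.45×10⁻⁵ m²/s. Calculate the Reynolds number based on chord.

Re = v·c/ν = 174 × 5.74 / (2.45×10⁻⁵) = 4.08×10^7

Re = 4.08×10^7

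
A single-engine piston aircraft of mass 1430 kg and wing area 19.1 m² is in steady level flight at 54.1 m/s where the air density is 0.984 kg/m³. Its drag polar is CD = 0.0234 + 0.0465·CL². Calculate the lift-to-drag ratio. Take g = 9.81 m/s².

Level flight ⇒ L = W = m·g = 1430 × 9.81 = 14028 N.
q = ½ρv² = ½ × 0.984 × 54.1² = 1440 Pa.
CL = W/(q·S) = 14028 / (1440 × 19.1) = 0.51.
CD = 0.0234 + 0.0465 × 0.51² = 0.0355.
L/D = CL/CD = 0.51 / 0.0355 = 14.4

L/D = 14.4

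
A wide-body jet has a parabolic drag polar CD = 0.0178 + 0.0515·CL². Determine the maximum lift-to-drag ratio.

(L/D)max = 16.5

For CD = CD0 + K·CL², (L/D)max occurs at CL* = √(CD0/K) and equals 1/(2√(K·CD0)).
(L/D)max = 1/(2√(0.0515 × 0.0178)) = 1/(2 × 0.03028) = 16.5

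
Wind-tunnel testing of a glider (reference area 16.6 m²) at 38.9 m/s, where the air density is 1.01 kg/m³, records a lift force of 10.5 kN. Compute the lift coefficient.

CL = 0.828

From L = ½ρv²S·CL, rearranging gives CL = 2L/(ρv²S).
CL = 2 × 10500 / (1.01 × 38.9² × 16.6) = 0.828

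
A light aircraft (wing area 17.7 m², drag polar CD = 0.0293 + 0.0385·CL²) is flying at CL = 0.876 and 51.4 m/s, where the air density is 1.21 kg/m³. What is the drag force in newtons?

D = 1660 N

CD = 0.0293 + 0.0385 × 0.876² = 0.05884
D = ½ρv²S·CD = ½ × 1.21 × 51.4² × 17.7 × 0.05884 = 1660 N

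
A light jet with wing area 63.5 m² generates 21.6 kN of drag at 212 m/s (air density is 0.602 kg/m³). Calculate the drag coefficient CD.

From D = ½ρv²S·CD, rearranging gives CD = 2D/(ρv²S).
CD = 2 × 21600 / (0.602 × 212² × 63.5) = 0.0251

CD = 0.0251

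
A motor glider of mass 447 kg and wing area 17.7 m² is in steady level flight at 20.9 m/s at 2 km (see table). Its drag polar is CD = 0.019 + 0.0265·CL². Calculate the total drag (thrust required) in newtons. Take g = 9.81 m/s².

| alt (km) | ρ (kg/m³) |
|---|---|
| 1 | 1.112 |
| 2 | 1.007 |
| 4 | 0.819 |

At 2 km, from the table: ρ = 1.007 kg/m³.
In steady level flight, lift balances weight: W = mg = 447 × 9.81 = 4385.1 N.
q = ½ρv² = ½ × 1.007 × 20.9² = 219.9 Pa.
CL = W/(q·S) = 4385.1 / (219.9 × 17.7) = 1.126.
CD = 0.019 + 0.0265 × 1.126² = 0.05263.
D = q·S·CD = 219.9 × 17.7 × 0.05263 = 204.9 N

D = 205 N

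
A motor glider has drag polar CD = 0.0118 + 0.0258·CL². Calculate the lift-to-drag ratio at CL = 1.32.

CD = 0.0118 + 0.0258 × 1.32² = 0.05675
L/D = CL/CD = 1.32 / 0.05675 = 23.3

L/D = 23.3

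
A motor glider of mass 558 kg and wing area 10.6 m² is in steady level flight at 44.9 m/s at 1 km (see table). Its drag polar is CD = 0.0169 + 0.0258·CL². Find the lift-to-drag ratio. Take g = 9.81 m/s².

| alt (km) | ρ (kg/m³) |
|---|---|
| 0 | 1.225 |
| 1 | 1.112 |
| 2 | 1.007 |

At 1 km, from the table: ρ = 1.112 kg/m³.
Weight W = mg = 558 × 9.81 = 5474 N; in level flight L = W.
q = ½ρv² = ½ × 1.112 × 44.9² = 1121 Pa.
CL = W/(q·S) = 5474 / (1121 × 10.6) = 0.4607.
CD = 0.0169 + 0.0258 × 0.4607² = 0.02238.
L/D = CL/CD = 0.4607 / 0.02238 = 20.6

L/D = 20.6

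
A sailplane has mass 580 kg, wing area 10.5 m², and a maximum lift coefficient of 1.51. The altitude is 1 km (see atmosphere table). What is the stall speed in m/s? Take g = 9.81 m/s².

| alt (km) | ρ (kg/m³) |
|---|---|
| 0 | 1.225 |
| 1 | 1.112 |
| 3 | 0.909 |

At 1 km, from the table: ρ = 1.112 kg/m³.
Weight W = mg = 580 × 9.81 = 5690 N.
V_stall = √(2W/(ρ·S·CL,max)) = √(2 × 5690 / (1.112 × 10.5 × 1.51))
V_stall = √645.4 = 25.4 m/s

V_stall = 25.4 m/s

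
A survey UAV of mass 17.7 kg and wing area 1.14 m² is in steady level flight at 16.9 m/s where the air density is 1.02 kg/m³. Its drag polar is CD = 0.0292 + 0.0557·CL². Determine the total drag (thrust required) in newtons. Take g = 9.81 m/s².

D = 15 N

In steady level flight, lift balances weight: W = mg = 17.7 × 9.81 = 173.64 N.
Dynamic pressure q = 0.5 × 1.02 × 16.9² = 145.7 Pa.
Required CL = L/(qS) = 173.64/(145.7·1.14) = 1.046.
CD = 0.0292 + 0.0557 × 1.046² = 0.0901.
D = q·S·CD = 145.7 × 1.14 × 0.0901 = 14.96 N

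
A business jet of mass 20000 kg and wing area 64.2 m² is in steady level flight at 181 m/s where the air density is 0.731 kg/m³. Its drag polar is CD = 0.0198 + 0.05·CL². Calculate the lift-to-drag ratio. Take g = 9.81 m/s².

L/D = 11.1

Weight W = mg = 20000 × 9.81 = 1.962×10^5 N; in level flight L = W.
Dynamic pressure q = 0.5 × 0.731 × 181² = 11970 Pa.
CL = 2W/(ρv²S) = 2×1.962×10^5/(0.731×181²×64.2) = 0.2552.
CD = 0.0198 + 0.05 × 0.2552² = 0.02306.
L/D = CL/CD = 0.2552 / 0.02306 = 11.1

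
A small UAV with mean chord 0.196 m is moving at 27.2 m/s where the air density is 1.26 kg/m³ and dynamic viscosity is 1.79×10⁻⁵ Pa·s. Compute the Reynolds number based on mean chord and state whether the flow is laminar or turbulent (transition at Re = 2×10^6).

Re = ρ·v·c/μ = 1.26 × 27.2 × 0.196 / (1.79×10⁻⁵) = 3.75×10^5
Since 3.75×10^5 < 2×10^6, the flow is laminar.

Re = 3.75×10^5 (laminar)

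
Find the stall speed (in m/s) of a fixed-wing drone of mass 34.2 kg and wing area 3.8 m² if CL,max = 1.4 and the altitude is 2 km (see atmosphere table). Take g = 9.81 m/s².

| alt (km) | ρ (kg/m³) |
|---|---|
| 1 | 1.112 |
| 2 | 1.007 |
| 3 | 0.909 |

V_stall = 11.2 m/s

At 2 km, from the table: ρ = 1.007 kg/m³.
Stall occurs when L = W at CL,max. W = mg = 34.2 × 9.81 = 335.5 N.
V_stall = √(2W/(ρ·S·CL,max)) = √(2 × 335.5 / (1.007 × 3.8 × 1.4))
V_stall = √125.3 = 11.2 m/s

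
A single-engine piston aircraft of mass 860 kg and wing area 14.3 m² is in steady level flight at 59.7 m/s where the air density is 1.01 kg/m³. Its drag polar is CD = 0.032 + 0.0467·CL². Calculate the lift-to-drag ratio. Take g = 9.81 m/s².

L/D = 8.85

In steady level flight, lift balances weight: W = mg = 860 × 9.81 = 8436.6 N.
Dynamic pressure q = 0.5 × 1.01 × 59.7² = 1800 Pa.
CL = W/(q·S) = 8436.6 / (1800 × 14.3) = 0.3278.
CD = 0.032 + 0.0467 × 0.3278² = 0.03702.
L/D = CL/CD = 0.3278 / 0.03702 = 8.85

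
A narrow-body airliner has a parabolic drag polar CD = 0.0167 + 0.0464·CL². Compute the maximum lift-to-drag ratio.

(L/D)max = 18

For CD = CD0 + K·CL², (L/D)max occurs at CL* = √(CD0/K) and equals 1/(2√(K·CD0)).
(L/D)max = 1/(2√(0.0464 × 0.0167)) = 1/(2 × 0.02784) = 18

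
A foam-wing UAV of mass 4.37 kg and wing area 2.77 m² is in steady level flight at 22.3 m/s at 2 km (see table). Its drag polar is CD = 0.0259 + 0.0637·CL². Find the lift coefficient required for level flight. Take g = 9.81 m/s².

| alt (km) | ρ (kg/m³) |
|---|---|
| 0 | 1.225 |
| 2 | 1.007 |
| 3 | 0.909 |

CL = 0.0618

At 2 km, from the table: ρ = 1.007 kg/m³.
In steady level flight, lift balances weight: W = mg = 4.37 × 9.81 = 42.87 N.
q = ½ρv² = ½ × 1.007 × 22.3² = 250.4 Pa.
CL = 2W/(ρv²S) = 2×42.87/(1.007×22.3²×2.77) = 0.06181.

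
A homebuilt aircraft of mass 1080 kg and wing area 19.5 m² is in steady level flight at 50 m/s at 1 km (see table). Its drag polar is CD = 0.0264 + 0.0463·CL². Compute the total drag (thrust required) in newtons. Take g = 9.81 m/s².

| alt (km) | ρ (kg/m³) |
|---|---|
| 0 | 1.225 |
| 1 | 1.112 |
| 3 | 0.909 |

At 1 km, from the table: ρ = 1.112 kg/m³.
Level flight ⇒ L = W = m·g = 1080 × 9.81 = 10595 N.
Dynamic pressure q = 0.5 × 1.112 × 50² = 1390 Pa.
CL = W/(q·S) = 10595 / (1390 × 19.5) = 0.3909.
CD = 0.0264 + 0.0463 × 0.3909² = 0.03347.
D = q·S·CD = 1390 × 19.5 × 0.03347 = 907.3 N

D = 907 N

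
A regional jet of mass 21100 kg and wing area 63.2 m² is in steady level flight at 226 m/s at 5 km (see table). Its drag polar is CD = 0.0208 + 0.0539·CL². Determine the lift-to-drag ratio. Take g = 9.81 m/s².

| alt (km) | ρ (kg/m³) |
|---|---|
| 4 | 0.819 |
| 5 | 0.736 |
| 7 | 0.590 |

L/D = 7.77

At 5 km, from the table: ρ = 0.736 kg/m³.
In steady level flight, lift balances weight: W = mg = 21100 × 9.81 = 2.0699×10^5 N.
Dynamic pressure q = 0.5 × 0.736 × 226² = 18800 Pa.
Required CL = L/(qS) = 2.0699×10^5/(18800·63.2) = 0.1742.
CD = 0.0208 + 0.0539 × 0.1742² = 0.02244.
L/D = CL/CD = 0.1742 / 0.02244 = 7.77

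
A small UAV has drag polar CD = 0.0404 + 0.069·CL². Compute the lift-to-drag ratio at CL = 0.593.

L/D = 9.17

CD = 0.0404 + 0.069 × 0.593² = 0.06466
L/D = CL/CD = 0.593 / 0.06466 = 9.17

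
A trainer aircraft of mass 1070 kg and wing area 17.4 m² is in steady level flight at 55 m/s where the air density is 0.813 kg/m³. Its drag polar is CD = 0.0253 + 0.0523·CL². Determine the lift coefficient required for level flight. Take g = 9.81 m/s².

CL = 0.491

In steady level flight, lift balances weight: W = mg = 1070 × 9.81 = 10497 N.
Dynamic pressure q = 0.5 × 0.813 × 55² = 1230 Pa.
Required CL = L/(qS) = 10497/(1230·17.4) = 0.4906.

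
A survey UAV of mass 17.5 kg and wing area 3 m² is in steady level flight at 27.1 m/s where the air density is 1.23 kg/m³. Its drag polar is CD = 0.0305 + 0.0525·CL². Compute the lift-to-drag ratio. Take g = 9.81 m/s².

Level flight ⇒ L = W = m·g = 17.5 × 9.81 = 171.68 N.
q = ½ρv² = ½ × 1.23 × 27.1² = 451.7 Pa.
CL = 2W/(ρv²S) = 2×171.68/(1.23×27.1²×3) = 0.1267.
CD = 0.0305 + 0.0525 × 0.1267² = 0.03134.
L/D = CL/CD = 0.1267 / 0.03134 = 4.04

L/D = 4.04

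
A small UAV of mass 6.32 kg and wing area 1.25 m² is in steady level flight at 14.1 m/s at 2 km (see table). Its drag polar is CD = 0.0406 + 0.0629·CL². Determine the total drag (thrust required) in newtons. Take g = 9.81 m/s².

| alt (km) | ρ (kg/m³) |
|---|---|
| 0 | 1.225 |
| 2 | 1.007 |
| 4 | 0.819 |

At 2 km, from the table: ρ = 1.007 kg/m³.
In steady level flight, lift balances weight: W = mg = 6.32 × 9.81 = 61.999 N.
q = ½ρv² = ½ × 1.007 × 14.1² = 100.1 Pa.
Required CL = L/(qS) = 61.999/(100.1·1.25) = 0.4955.
CD = 0.0406 + 0.0629 × 0.4955² = 0.05604.
D = q·S·CD = 100.1 × 1.25 × 0.05604 = 7.012 N

D = 7.01 N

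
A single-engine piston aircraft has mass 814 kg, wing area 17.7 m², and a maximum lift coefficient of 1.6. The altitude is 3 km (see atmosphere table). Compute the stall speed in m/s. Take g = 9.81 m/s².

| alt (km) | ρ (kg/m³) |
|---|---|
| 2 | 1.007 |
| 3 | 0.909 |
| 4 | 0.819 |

At 3 km, from the table: ρ = 0.909 kg/m³.
Weight W = mg = 814 × 9.81 = 7985 N.
V_stall = √(2W/(ρ·S·CL,max)) = √(2 × 7985 / (0.909 × 17.7 × 1.6))
V_stall = √620.4 = 24.9 m/s

V_stall = 24.9 m/s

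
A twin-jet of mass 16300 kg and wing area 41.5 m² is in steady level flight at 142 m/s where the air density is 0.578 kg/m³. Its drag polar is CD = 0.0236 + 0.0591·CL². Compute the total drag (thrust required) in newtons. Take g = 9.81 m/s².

D = 12000 N

Level flight ⇒ L = W = m·g = 16300 × 9.81 = 1.599×10^5 N.
Dynamic pressure q = 0.5 × 0.578 × 142² = 5827 Pa.
CL = W/(q·S) = 1.599×10^5 / (5827 × 41.5) = 0.6612.
CD = 0.0236 + 0.0591 × 0.6612² = 0.04944.
D = q·S·CD = 5827 × 41.5 × 0.04944 = 11960 N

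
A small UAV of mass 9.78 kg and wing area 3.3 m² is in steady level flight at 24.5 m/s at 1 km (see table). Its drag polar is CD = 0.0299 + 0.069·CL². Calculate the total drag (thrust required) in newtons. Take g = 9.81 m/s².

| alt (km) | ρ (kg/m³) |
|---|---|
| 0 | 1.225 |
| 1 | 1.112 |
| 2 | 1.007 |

At 1 km, from the table: ρ = 1.112 kg/m³.
Weight W = mg = 9.78 × 9.81 = 95.942 N; in level flight L = W.
q = ½ρv² = ½ × 1.112 × 24.5² = 333.7 Pa.
CL = W/(q·S) = 95.942 / (333.7 × 3.3) = 0.08711.
CD = 0.0299 + 0.069 × 0.08711² = 0.03042.
D = q·S·CD = 333.7 × 3.3 × 0.03042 = 33.51 N

D = 33.5 N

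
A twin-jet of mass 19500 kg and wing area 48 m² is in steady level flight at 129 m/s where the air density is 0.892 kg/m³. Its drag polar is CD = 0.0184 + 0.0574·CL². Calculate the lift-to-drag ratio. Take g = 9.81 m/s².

Level flight ⇒ L = W = m·g = 19500 × 9.81 = 1.913×10^5 N.
q = ½ρv² = ½ × 0.892 × 129² = 7422 Pa.
CL = 2W/(ρv²S) = 2×1.913×10^5/(0.892×129²×48) = 0.537.
CD = 0.0184 + 0.0574 × 0.537² = 0.03495.
L/D = CL/CD = 0.537 / 0.03495 = 15.4

L/D = 15.4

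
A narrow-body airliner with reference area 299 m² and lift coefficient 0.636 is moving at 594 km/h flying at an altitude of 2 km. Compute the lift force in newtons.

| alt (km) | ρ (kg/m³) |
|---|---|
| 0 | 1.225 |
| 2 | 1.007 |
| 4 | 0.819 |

At 2 km, from the table: ρ = 1.007 kg/m³.
Convert speed: v = 594 km/h ÷ 3.6 = 165 m/s.
L = ½ρv²S·CL = ½ × 1.007 × 165² × 299 × 0.636 = 2.61×10^6 N ≈ 2610 kN

L = 2.61×10^6 N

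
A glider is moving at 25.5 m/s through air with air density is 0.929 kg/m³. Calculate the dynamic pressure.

q = 302 Pa

q = ½ρv² = ½ × 0.929 × 25.5² = 302 Pa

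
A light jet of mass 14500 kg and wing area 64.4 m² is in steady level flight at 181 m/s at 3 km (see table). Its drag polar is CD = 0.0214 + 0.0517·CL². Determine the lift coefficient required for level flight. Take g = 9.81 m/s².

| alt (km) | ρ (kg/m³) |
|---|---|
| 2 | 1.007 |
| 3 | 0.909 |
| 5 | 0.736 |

CL = 0.148

At 3 km, from the table: ρ = 0.909 kg/m³.
Weight W = mg = 14500 × 9.81 = 1.4224×10^5 N; in level flight L = W.
Dynamic pressure q = 0.5 × 0.909 × 181² = 14890 Pa.
CL = W/(q·S) = 1.4224×10^5 / (14890 × 64.4) = 0.1483.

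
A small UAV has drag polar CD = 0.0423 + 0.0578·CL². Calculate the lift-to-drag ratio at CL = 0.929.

L/D = 10.1

CD = 0.0423 + 0.0578 × 0.929² = 0.09218
L/D = CL/CD = 0.929 / 0.09218 = 10.1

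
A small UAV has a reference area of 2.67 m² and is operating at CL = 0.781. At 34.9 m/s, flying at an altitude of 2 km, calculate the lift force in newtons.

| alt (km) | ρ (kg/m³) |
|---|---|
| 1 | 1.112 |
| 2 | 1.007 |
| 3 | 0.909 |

At 2 km, from the table: ρ = 1.007 kg/m³.
Dynamic pressure q = ½ρv² = ½ × 1.007 × 34.9² = 613.3 Pa.
L = q·S·CL = 613.3 × 2.67 × 0.781 = 1280 N

L = 1280 N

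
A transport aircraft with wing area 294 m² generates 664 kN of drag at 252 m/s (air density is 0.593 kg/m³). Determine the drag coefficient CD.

CD = 0.12

From D = ½ρv²S·CD, rearranging gives CD = 2D/(ρv²S).
CD = 2 × 6.64×10^5 / (0.593 × 252² × 294) = 0.12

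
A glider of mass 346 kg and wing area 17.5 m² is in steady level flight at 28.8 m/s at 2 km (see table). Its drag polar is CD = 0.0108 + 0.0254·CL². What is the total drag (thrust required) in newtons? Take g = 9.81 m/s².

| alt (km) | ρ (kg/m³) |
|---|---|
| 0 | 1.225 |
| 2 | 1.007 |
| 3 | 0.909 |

D = 119 N

At 2 km, from the table: ρ = 1.007 kg/m³.
Level flight ⇒ L = W = m·g = 346 × 9.81 = 3394.3 N.
q = ½ρv² = ½ × 1.007 × 28.8² = 417.6 Pa.
Required CL = L/(qS) = 3394.3/(417.6·17.5) = 0.4644.
CD = 0.0108 + 0.0254 × 0.4644² = 0.01628.
D = q·S·CD = 417.6 × 17.5 × 0.01628 = 119 N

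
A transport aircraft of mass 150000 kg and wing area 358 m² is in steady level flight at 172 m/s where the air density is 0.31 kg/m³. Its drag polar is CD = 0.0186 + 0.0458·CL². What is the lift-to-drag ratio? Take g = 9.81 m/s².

L/D = 16.2

Weight W = mg = 150000 × 9.81 = 1.4715×10^6 N; in level flight L = W.
q = ½ρv² = ½ × 0.31 × 172² = 4586 Pa.
Required CL = L/(qS) = 1.4715×10^6/(4586·358) = 0.8964.
CD = 0.0186 + 0.0458 × 0.8964² = 0.0554.
L/D = CL/CD = 0.8964 / 0.0554 = 16.2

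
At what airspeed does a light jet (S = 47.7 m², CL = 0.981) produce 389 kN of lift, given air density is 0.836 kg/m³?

v = 141 m/s

L = ½ρv²S·CL ⇒ v = √(2L/(ρ·S·CL))
v = √(2 × 3.89×10^5 / (0.836 × 47.7 × 0.981)) = √19890 = 141 m/s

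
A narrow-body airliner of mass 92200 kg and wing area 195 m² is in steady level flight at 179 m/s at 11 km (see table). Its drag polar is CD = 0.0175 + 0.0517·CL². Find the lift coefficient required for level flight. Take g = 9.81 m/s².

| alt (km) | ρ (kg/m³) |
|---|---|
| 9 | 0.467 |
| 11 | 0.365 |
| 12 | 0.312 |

At 11 km, from the table: ρ = 0.365 kg/m³.
Weight W = mg = 92200 × 9.81 = 9.0448×10^5 N; in level flight L = W.
q = ½ρv² = ½ × 0.365 × 179² = 5847 Pa.
Required CL = L/(qS) = 9.0448×10^5/(5847·195) = 0.7932.

CL = 0.793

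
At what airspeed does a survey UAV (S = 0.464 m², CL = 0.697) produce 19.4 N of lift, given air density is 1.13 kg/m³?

v = 10.3 m/s

L = ½ρv²S·CL ⇒ v = √(2L/(ρ·S·CL))
v = √(2 × 19.4 / (1.13 × 0.464 × 0.697)) = √106.2 = 10.3 m/s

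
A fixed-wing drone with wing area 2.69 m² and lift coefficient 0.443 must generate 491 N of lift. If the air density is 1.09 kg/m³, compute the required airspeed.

L = ½ρv²S·CL ⇒ v = √(2L/(ρ·S·CL))
v = √(2 × 491 / (1.09 × 2.69 × 0.443)) = √756 = 27.5 m/s

v = 27.5 m/s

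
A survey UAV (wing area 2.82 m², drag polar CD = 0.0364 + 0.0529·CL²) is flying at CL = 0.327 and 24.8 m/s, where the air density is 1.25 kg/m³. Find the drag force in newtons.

D = 45.6 N

CD = 0.0364 + 0.0529 × 0.327² = 0.04206
D = ½ρv²S·CD = ½ × 1.25 × 24.8² × 2.82 × 0.04206 = 45.6 N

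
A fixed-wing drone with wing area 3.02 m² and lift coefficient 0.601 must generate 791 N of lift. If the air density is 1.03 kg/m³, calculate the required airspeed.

v = 29.1 m/s

L = ½ρv²S·CL ⇒ v = √(2L/(ρ·S·CL))
v = √(2 × 791 / (1.03 × 3.02 × 0.601)) = √846.2 = 29.1 m/s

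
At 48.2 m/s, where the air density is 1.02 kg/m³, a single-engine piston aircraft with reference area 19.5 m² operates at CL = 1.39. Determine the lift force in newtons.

L = 32100 N

Dynamic pressure q = ½ρv² = ½ × 1.02 × 48.2² = 1185 Pa.
L = q·S·CL = 1185 × 19.5 × 1.39 = 32100 N ≈ 32.1 kN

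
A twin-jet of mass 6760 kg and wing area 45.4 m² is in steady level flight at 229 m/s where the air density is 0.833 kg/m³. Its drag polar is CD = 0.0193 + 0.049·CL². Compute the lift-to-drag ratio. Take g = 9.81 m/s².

In steady level flight, lift balances weight: W = mg = 6760 × 9.81 = 66316 N.
q = ½ρv² = ½ × 0.833 × 229² = 21840 Pa.
Required CL = L/(qS) = 66316/(21840·45.4) = 0.06688.
CD = 0.0193 + 0.049 × 0.06688² = 0.01952.
L/D = CL/CD = 0.06688 / 0.01952 = 3.43

L/D = 3.43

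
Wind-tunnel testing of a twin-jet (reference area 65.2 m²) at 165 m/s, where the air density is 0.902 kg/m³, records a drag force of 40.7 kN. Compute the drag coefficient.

CD = 0.0508

From D = ½ρv²S·CD, rearranging gives CD = 2D/(ρv²S).
CD = 2 × 40700 / (0.902 × 165² × 65.2) = 0.0508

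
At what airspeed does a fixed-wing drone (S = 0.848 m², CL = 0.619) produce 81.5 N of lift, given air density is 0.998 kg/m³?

L = ½ρv²S·CL ⇒ v = √(2L/(ρ·S·CL))
v = √(2 × 81.5 / (0.998 × 0.848 × 0.619)) = √311.2 = 17.6 m/s

v = 17.6 m/s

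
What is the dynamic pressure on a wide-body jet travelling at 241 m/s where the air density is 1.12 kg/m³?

q = ½ρv² = ½ × 1.12 × 241² = 32500 Pa

q = 32500 Pa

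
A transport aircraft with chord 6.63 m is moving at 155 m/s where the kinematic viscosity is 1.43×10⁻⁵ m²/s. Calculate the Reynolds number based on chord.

Re = 7.19×10^7

Re = v·c/ν = 155 × 6.63 / (1.43×10⁻⁵) = 7.19×10^7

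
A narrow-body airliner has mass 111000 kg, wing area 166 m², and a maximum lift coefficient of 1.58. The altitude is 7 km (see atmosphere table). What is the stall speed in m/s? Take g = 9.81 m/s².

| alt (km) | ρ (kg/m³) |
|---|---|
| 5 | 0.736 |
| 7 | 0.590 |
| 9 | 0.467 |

At 7 km, from the table: ρ = 0.590 kg/m³.
Weight W = mg = 111000 × 9.81 = 1.089×10^6 N.
From L = ½ρV²S·CL,max = W: V_stall = √(2W/(ρSCL,max)) = √(2·1.089×10^6/(0.59·166·1.58))
V_stall = √14070 = 119 m/s

V_stall = 119 m/s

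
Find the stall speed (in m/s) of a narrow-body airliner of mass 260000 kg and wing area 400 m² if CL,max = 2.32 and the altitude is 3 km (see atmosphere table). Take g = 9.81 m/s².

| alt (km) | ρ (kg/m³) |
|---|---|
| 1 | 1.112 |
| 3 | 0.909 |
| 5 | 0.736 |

V_stall = 77.8 m/s

At 3 km, from the table: ρ = 0.909 kg/m³.
At stall, lift equals weight: L = W = m·g = 260000 × 9.81 = 2.551×10^6 N.
From L = ½ρV²S·CL,max = W: V_stall = √(2W/(ρSCL,max)) = √(2·2.551×10^6/(0.909·400·2.32))
V_stall = √6047 = 77.8 m/s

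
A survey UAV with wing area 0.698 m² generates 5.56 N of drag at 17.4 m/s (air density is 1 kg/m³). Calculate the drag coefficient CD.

CD = 0.0526

From D = ½ρv²S·CD, rearranging gives CD = 2D/(ρv²S).
CD = 2 × 5.56 / (1 × 17.4² × 0.698) = 0.0526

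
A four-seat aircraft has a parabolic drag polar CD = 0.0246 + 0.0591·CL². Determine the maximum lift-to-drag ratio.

(L/D)max = 13.1

For CD = CD0 + K·CL², (L/D)max occurs at CL* = √(CD0/K) and equals 1/(2√(K·CD0)).
(L/D)max = 1/(2√(0.0591 × 0.0246)) = 1/(2 × 0.03813) = 13.1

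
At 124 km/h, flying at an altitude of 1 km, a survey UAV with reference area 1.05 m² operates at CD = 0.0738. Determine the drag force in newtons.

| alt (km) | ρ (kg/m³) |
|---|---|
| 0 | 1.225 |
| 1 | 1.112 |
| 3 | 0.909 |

At 1 km, from the table: ρ = 1.112 kg/m³.
Convert speed: v = 124 km/h ÷ 3.6 = 34.44 m/s.
Dynamic pressure q = ½ρv² = ½ × 1.112 × 34.44² = 659.6 Pa.
D = q·S·CD = 659.6 × 1.05 × 0.0738 = 51.1 N

D = 51.1 N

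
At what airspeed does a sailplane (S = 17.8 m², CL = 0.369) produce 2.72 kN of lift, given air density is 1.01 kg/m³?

v = 28.6 m/s

L = ½ρv²S·CL ⇒ v = √(2L/(ρ·S·CL))
v = √(2 × 2720 / (1.01 × 17.8 × 0.369)) = √820 = 28.6 m/s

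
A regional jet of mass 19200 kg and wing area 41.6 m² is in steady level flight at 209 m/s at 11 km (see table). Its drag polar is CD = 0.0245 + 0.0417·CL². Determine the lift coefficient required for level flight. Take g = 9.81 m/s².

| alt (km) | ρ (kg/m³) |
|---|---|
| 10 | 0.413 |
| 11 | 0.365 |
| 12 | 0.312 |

CL = 0.568

At 11 km, from the table: ρ = 0.365 kg/m³.
Level flight ⇒ L = W = m·g = 19200 × 9.81 = 1.8835×10^5 N.
q = ½ρv² = ½ × 0.365 × 209² = 7972 Pa.
CL = 2W/(ρv²S) = 2×1.8835×10^5/(0.365×209²×41.6) = 0.568.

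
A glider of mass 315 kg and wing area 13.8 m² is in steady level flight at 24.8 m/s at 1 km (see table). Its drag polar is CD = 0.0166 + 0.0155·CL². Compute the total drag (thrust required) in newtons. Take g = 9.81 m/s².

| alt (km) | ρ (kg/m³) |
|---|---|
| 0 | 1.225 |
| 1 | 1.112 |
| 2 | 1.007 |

At 1 km, from the table: ρ = 1.112 kg/m³.
In steady level flight, lift balances weight: W = mg = 315 × 9.81 = 3090.2 N.
q = ½ρv² = ½ × 1.112 × 24.8² = 342 Pa.
Required CL = L/(qS) = 3090.2/(342·13.8) = 0.6548.
CD = 0.0166 + 0.0155 × 0.6548² = 0.02325.
D = q·S·CD = 342 × 13.8 × 0.02325 = 109.7 N

D = 110 N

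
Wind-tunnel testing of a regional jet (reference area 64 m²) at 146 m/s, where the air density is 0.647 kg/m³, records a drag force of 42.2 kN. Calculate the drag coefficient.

From D = ½ρv²S·CD, rearranging gives CD = 2D/(ρv²S).
CD = 2 × 42200 / (0.647 × 146² × 64) = 0.0956

CD = 0.0956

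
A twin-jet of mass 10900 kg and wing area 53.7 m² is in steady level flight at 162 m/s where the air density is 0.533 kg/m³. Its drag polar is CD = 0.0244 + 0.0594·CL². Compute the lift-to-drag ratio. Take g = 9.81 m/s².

Level flight ⇒ L = W = m·g = 10900 × 9.81 = 1.0693×10^5 N.
Dynamic pressure q = 0.5 × 0.533 × 162² = 6994 Pa.
CL = 2W/(ρv²S) = 2×1.0693×10^5/(0.533×162²×53.7) = 0.2847.
CD = 0.0244 + 0.0594 × 0.2847² = 0.02921.
L/D = CL/CD = 0.2847 / 0.02921 = 9.75

L/D = 9.75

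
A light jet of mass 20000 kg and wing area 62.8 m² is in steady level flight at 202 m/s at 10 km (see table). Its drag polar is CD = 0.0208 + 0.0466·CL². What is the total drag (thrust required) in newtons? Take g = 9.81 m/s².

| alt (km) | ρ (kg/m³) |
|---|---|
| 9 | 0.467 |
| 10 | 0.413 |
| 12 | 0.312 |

At 10 km, from the table: ρ = 0.413 kg/m³.
Level flight ⇒ L = W = m·g = 20000 × 9.81 = 1.962×10^5 N.
q = ½ρv² = ½ × 0.413 × 202² = 8426 Pa.
CL = W/(q·S) = 1.962×10^5 / (8426 × 62.8) = 0.3708.
CD = 0.0208 + 0.0466 × 0.3708² = 0.02721.
D = q·S·CD = 8426 × 62.8 × 0.02721 = 14400 N

D = 14400 N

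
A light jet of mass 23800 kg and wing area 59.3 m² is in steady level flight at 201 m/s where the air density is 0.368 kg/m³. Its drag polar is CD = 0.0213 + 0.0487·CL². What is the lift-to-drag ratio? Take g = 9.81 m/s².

L/D = 15.1

Weight W = mg = 23800 × 9.81 = 2.3348×10^5 N; in level flight L = W.
q = ½ρv² = ½ × 0.368 × 201² = 7434 Pa.
Required CL = L/(qS) = 2.3348×10^5/(7434·59.3) = 0.5296.
CD = 0.0213 + 0.0487 × 0.5296² = 0.03496.
L/D = CL/CD = 0.5296 / 0.03496 = 15.1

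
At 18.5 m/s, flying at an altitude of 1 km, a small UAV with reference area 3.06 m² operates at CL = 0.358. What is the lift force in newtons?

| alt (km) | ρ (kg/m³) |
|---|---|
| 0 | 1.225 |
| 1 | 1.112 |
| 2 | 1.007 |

L = 208 N

At 1 km, from the table: ρ = 1.112 kg/m³.
Dynamic pressure q = ½ρv² = ½ × 1.112 × 18.5² = 190.3 Pa.
L = q·S·CL = 190.3 × 3.06 × 0.358 = 208 N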